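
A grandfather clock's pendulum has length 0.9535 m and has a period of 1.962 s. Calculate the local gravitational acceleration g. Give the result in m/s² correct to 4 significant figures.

From T = 2π√(L/g), g = 4π²L/T² = 4π² × 0.9535/1.9620² = 9.779 m/s².

9.779 m/s²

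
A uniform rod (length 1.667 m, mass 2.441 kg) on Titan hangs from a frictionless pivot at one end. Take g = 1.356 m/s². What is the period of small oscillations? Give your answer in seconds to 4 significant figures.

For a physical pendulum T = 2π√(I/(mgd)), with d = 0.83350 m from pivot to centre of mass.
I_cm = mL²/12 = 2.441 × 1.667²/12 = 0.56527 kg·m²; I = I_cm + md² = 0.56527 + 2.441 × 0.83350² = 2.2611 kg·m².
T = 2π√(2.2611/(2.441 × 1.356 × 0.83350)) = 5.688 s.

5.688 s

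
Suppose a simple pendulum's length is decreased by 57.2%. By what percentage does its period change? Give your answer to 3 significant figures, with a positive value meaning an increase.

-34.6%

T ∝ √L, so T'/T = √(0.4280) = 0.6542.
Percentage change in T = (0.6542 − 1) × 100% = -34.6%.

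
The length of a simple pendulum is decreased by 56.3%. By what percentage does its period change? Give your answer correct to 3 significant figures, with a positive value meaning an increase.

T ∝ √L, so T'/T = √(0.4370) = 0.6611.
Percentage change in T = (0.6611 − 1) × 100% = -33.9%.

-33.9%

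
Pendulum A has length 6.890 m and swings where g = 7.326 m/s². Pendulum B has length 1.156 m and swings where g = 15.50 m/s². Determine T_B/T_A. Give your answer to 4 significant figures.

T = 2π√(L/g), so T_B/T_A = √((L_B/g_B)/(L_A/g_A)) = √((1.156/15.50)/(6.890/7.326)) = 0.2816.

0.2816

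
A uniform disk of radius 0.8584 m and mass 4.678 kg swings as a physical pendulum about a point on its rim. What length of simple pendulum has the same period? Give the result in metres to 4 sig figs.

The equivalent simple-pendulum length is L_eq = I/(md), where I is about the pivot and d = 0.85840 m.
I_cm = ½mR² = 1.7235 kg·m², so I = I_cm + md² = 1.7235 + 3.4470 = 5.1705 kg·m².
L_eq = 5.1705/(4.678 × 0.85840) = 1.288 m.

1.288 m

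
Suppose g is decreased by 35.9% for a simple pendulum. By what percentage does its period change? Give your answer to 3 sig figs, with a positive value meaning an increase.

24.9%

T ∝ 1/√g, so T'/T = 1/√(0.6410) = 1.249.
Percentage change in T = (1.249 − 1) × 100% = 24.9%.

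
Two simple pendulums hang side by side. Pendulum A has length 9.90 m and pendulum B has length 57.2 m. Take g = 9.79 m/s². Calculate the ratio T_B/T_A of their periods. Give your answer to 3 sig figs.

T ∝ √L, so T_B/T_A = √(L_B/L_A) = √(57.2/9.90) = 2.40.

2.40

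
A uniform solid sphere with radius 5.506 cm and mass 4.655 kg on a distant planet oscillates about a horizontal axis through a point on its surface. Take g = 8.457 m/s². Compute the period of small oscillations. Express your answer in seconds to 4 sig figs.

I_cm = (2/5)mr² = 0.0056448 kg·m². The pivot is at distance d = 0.05506 m from the centre of mass.
By the parallel-axis theorem, I = I_cm + md² = 0.0056448 + 0.014112 = 0.019757 kg·m².
T = 2π√(I/(mgd)) = 2π√(0.019757/(4.655 × 8.457 × 0.05506)) = 0.5999 s.

0.5999 s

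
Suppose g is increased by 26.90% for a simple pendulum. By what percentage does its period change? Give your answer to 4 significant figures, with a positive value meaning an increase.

T ∝ 1/√g, so T'/T = 1/√(1.2690) = 0.88771.
Percentage change in T = (0.88771 − 1) × 100% = -11.23%.

-11.23%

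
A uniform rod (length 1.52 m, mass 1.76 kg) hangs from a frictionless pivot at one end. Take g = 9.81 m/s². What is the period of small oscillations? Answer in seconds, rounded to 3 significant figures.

2.02 s

For a physical pendulum T = 2π√(I/(mgd)), with d = 0.7600 m from pivot to centre of mass.
I_cm = mL²/12 = 1.76 × 1.52²/12 = 0.3389 kg·m²; I = I_cm + md² = 0.3389 + 1.76 × 0.7600² = 1.355 kg·m².
T = 2π√(1.355/(1.76 × 9.81 × 0.7600)) = 2.02 s.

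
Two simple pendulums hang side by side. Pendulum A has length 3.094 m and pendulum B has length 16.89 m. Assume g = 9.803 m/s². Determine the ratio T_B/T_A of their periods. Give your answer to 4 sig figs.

T ∝ √L, so T_B/T_A = √(L_B/L_A) = √(16.89/3.094) = 2.336.

2.336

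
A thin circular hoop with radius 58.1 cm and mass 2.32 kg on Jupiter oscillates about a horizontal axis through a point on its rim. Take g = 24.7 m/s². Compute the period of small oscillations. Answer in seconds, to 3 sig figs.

1.36 s

I_cm = mr² = 0.7831 kg·m². The pivot is at distance d = 0.581 m from the centre of mass.
By the parallel-axis theorem, I = I_cm + md² = 0.7831 + 0.7831 = 1.566 kg·m².
T = 2π√(I/(mgd)) = 2π√(1.566/(2.32 × 24.7 × 0.581)) = 1.36 s.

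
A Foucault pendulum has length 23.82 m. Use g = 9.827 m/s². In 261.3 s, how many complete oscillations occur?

26

T = 2π√(L/g) = 2π√(23.82/9.827) = 9.7823 s.
Number of complete oscillations = ⌊261.3/9.7823⌋ = ⌊26.712⌋ = 26.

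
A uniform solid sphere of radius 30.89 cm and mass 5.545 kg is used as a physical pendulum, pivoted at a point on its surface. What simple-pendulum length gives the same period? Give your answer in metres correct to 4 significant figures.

The equivalent simple-pendulum length is L_eq = I/(md), where I is about the pivot and d = 0.30890 m.
I_cm = (2/5)mR² = 0.21164 kg·m², so I = I_cm + md² = 0.21164 + 0.52910 = 0.74074 kg·m².
L_eq = 0.74074/(5.545 × 0.30890) = 0.4325 m.

0.4325 m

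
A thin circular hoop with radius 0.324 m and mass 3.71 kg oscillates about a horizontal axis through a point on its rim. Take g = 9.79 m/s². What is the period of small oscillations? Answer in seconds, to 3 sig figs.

1.62 s

I_cm = mr² = 0.3895 kg·m². The pivot is at distance d = 0.324 m from the centre of mass.
By the parallel-axis theorem, I = I_cm + md² = 0.3895 + 0.3895 = 0.7789 kg·m².
T = 2π√(I/(mgd)) = 2π√(0.7789/(3.71 × 9.79 × 0.324)) = 1.62 s.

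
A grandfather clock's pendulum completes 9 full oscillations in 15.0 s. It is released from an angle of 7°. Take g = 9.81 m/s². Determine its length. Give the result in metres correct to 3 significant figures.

T = 15.0/9 = 1.667 s.
From T = 2π√(L/g), L = gT²/(4π²) = 9.81 × 1.667²/(4π²) = 0.690 m.

0.690 m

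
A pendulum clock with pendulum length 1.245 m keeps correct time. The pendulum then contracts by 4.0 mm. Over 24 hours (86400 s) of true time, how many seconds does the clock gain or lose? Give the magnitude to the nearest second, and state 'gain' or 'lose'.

gain 139 s

T ∝ √L, so T'/T = √(1.24100/1.245) = 0.998392.
In 86400 s of true time the clock registers 86400/0.998392 = 86539.1 s, so it gains 139 s.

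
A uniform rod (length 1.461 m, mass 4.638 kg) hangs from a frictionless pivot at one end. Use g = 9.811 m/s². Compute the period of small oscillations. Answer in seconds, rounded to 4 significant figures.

1.980 s

For a physical pendulum T = 2π√(I/(mgd)), with d = 0.73050 m from pivot to centre of mass.
I_cm = mL²/12 = 4.638 × 1.461²/12 = 0.82499 kg·m²; I = I_cm + md² = 0.82499 + 4.638 × 0.73050² = 3.3000 kg·m².
T = 2π√(3.3000/(4.638 × 9.811 × 0.73050)) = 1.980 s.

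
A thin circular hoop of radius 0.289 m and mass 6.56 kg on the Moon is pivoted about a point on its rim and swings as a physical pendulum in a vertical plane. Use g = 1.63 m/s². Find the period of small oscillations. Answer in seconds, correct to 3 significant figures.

3.74 s

I_cm = mr² = 0.5479 kg·m². The pivot is at distance d = 0.289 m from the centre of mass.
By the parallel-axis theorem, I = I_cm + md² = 0.5479 + 0.5479 = 1.096 kg·m².
T = 2π√(I/(mgd)) = 2π√(1.096/(6.56 × 1.63 × 0.289)) = 3.74 s.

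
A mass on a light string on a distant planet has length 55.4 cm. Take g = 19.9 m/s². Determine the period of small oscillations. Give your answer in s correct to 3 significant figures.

1.05 s

T = 2π√(L/g) = 2π√(0.554/19.9) = 2π × 0.1669 = 1.05 s.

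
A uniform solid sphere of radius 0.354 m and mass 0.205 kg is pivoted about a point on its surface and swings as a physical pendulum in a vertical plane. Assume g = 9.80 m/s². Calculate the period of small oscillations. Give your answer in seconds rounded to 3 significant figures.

1.41 s

I_cm = (2/5)mr² = 0.01028 kg·m². The pivot is at distance d = 0.354 m from the centre of mass.
By the parallel-axis theorem, I = I_cm + md² = 0.01028 + 0.02569 = 0.03597 kg·m².
T = 2π√(I/(mgd)) = 2π√(0.03597/(0.205 × 9.80 × 0.354)) = 1.41 s.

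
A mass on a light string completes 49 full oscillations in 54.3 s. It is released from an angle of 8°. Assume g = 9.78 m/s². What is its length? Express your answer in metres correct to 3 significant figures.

T = 54.3/49 = 1.108 s.
From T = 2π√(L/g), L = gT²/(4π²) = 9.78 × 1.108²/(4π²) = 0.304 m.

0.304 m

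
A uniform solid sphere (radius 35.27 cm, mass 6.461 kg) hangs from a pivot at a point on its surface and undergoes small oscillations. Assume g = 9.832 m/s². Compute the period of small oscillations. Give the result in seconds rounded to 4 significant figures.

1.408 s

I_cm = (2/5)mr² = 0.32149 kg·m². The pivot is at distance d = 0.3527 m from the centre of mass.
By the parallel-axis theorem, I = I_cm + md² = 0.32149 + 0.80373 = 1.1252 kg·m².
T = 2π√(I/(mgd)) = 2π√(1.1252/(6.461 × 9.832 × 0.3527)) = 1.408 s.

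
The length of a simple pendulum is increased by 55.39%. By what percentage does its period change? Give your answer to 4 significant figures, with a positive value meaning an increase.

T ∝ √L, so T'/T = √(1.5539) = 1.2466.
Percentage change in T = (1.2466 − 1) × 100% = 24.66%.

24.66%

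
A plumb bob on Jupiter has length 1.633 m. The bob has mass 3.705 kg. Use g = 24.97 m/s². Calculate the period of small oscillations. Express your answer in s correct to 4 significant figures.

T = 2π√(L/g) = 2π√(1.633/24.97) = 2π × 0.25573 = 1.607 s.

1.607 s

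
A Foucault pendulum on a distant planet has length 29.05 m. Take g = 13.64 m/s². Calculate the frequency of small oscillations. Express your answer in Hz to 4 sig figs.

T = 2π√(L/g) = 2π√(29.05/13.64) = 9.1695 s, so f = 1/T = 0.1091 Hz.

0.1091 Hz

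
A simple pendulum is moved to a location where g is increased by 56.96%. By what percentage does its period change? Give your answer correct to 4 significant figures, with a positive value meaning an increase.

-20.18%

T ∝ 1/√g, so T'/T = 1/√(1.5696) = 0.79819.
Percentage change in T = (0.79819 − 1) × 100% = -20.18%.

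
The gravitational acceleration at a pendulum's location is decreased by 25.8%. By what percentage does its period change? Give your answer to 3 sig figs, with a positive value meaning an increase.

T ∝ 1/√g, so T'/T = 1/√(0.7420) = 1.161.
Percentage change in T = (1.161 − 1) × 100% = 16.1%.

16.1%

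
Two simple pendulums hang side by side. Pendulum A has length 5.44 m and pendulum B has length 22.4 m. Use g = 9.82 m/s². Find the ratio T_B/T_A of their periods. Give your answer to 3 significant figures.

2.03

T ∝ √L, so T_B/T_A = √(L_B/L_A) = √(22.4/5.44) = 2.03.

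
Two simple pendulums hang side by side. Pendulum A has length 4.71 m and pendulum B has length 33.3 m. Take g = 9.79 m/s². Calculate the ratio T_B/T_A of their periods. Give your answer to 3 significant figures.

2.66

T ∝ √L, so T_B/T_A = √(L_B/L_A) = √(33.3/4.71) = 2.66.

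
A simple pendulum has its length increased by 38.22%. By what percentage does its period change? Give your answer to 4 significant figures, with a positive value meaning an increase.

17.57%

T ∝ √L, so T'/T = √(1.3822) = 1.1757.
Percentage change in T = (1.1757 − 1) × 100% = 17.57%.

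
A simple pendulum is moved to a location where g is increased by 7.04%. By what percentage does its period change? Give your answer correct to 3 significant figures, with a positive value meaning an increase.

T ∝ 1/√g, so T'/T = 1/√(1.070) = 0.9666.
Percentage change in T = (0.9666 − 1) × 100% = -3.34%.

-3.34%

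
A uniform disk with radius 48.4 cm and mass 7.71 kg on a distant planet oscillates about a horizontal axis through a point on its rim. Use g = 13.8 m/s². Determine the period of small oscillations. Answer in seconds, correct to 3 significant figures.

1.44 s

I_cm = ½mr² = 0.9031 kg·m². The pivot is at distance d = 0.484 m from the centre of mass.
By the parallel-axis theorem, I = I_cm + md² = 0.9031 + 1.806 = 2.709 kg·m².
T = 2π√(I/(mgd)) = 2π√(2.709/(7.71 × 13.8 × 0.484)) = 1.44 s.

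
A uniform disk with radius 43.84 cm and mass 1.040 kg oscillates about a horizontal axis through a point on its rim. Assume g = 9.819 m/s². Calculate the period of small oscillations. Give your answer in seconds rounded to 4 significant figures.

I_cm = ½mr² = 0.099941 kg·m². The pivot is at distance d = 0.4384 m from the centre of mass.
By the parallel-axis theorem, I = I_cm + md² = 0.099941 + 0.19988 = 0.29982 kg·m².
T = 2π√(I/(mgd)) = 2π√(0.29982/(1.040 × 9.819 × 0.4384)) = 1.626 s.

1.626 s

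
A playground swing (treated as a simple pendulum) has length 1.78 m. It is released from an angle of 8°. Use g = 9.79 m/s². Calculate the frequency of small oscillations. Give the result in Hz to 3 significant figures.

T = 2π√(L/g) = 2π√(1.78/9.79) = 2.679 s, so f = 1/T = 0.373 Hz.

0.373 Hz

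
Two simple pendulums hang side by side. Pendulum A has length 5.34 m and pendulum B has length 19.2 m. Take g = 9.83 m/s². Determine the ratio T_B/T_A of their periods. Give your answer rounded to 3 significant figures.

T ∝ √L, so T_B/T_A = √(L_B/L_A) = √(19.2/5.34) = 1.90.

1.90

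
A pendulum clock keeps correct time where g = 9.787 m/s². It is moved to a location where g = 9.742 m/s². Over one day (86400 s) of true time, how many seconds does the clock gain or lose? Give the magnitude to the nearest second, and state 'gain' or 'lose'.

The clock's period scales as T ∝ 1/√g, so T'/T = √(9.787/9.742) = 1.00231.
In 86400 s of true time the clock registers 86400/1.00231 = 86201.1 s, so it loses 199 s.

lose 199 s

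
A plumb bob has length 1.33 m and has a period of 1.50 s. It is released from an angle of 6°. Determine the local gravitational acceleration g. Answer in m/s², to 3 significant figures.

From T = 2π√(L/g), g = 4π²L/T² = 4π² × 1.33/1.500² = 23.3 m/s².

23.3 m/s²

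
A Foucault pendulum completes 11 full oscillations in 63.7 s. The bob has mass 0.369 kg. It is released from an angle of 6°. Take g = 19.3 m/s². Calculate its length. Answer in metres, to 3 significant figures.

16.4 m

T = 63.7/11 = 5.791 s.
From T = 2π√(L/g), L = gT²/(4π²) = 19.3 × 5.791²/(4π²) = 16.4 m.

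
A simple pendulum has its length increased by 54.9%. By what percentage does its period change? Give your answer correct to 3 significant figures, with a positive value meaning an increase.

24.5%

T ∝ √L, so T'/T = √(1.549) = 1.245.
Percentage change in T = (1.245 − 1) × 100% = 24.5%.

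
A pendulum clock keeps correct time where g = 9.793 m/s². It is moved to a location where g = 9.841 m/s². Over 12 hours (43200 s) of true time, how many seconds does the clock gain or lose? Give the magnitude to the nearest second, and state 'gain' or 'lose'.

gain 106 s

The clock's period scales as T ∝ 1/√g, so T'/T = √(9.793/9.841) = 0.997558.
In 43200 s of true time the clock registers 43200/0.997558 = 43305.7 s, so it gains 106 s.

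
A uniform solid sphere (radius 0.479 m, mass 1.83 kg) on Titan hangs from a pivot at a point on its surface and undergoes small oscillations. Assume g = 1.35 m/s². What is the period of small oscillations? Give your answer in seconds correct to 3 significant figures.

I_cm = (2/5)mr² = 0.1680 kg·m². The pivot is at distance d = 0.479 m from the centre of mass.
By the parallel-axis theorem, I = I_cm + md² = 0.1680 + 0.4199 = 0.5878 kg·m².
T = 2π√(I/(mgd)) = 2π√(0.5878/(1.83 × 1.35 × 0.479)) = 4.43 s.

4.43 s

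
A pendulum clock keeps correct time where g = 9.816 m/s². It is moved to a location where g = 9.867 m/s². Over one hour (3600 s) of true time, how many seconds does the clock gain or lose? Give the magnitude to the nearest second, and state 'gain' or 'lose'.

The clock's period scales as T ∝ 1/√g, so T'/T = √(9.816/9.867) = 0.997412.
In 3600 s of true time the clock registers 3600/0.997412 = 3609.3 s, so it gains 9 s.

gain 9 s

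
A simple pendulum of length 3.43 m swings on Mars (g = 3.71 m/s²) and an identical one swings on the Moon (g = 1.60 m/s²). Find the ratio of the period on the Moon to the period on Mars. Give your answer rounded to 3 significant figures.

1.52

T ∝ 1/√g, so T₂/T₁ = √(g₁/g₂) = √(3.71/1.60) = 1.52.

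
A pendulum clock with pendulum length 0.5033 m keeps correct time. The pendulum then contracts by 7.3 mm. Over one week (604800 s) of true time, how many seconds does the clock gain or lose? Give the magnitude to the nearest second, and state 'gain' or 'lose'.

T ∝ √L, so T'/T = √(0.49600/0.5033) = 0.992721.
In 604800 s of true time the clock registers 604800/0.992721 = 609234.4 s, so it gains 4434 s.

gain 4434 s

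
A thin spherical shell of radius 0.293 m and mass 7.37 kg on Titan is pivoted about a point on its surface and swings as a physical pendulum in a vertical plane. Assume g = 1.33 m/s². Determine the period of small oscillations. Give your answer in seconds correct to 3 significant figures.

3.81 s

I_cm = (2/3)mr² = 0.4218 kg·m². The pivot is at distance d = 0.293 m from the centre of mass.
By the parallel-axis theorem, I = I_cm + md² = 0.4218 + 0.6327 = 1.055 kg·m².
T = 2π√(I/(mgd)) = 2π√(1.055/(7.37 × 1.33 × 0.293)) = 3.81 s.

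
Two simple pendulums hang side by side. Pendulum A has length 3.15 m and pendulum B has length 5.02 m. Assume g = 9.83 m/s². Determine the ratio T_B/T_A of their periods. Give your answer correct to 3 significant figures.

T ∝ √L, so T_B/T_A = √(L_B/L_A) = √(5.02/3.15) = 1.26.

1.26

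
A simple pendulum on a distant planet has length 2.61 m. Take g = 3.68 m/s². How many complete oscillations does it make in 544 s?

T = 2π√(L/g) = 2π√(2.61/3.68) = 5.291 s.
Number of complete oscillations = ⌊544/5.291⌋ = ⌊102.8⌋ = 102.

102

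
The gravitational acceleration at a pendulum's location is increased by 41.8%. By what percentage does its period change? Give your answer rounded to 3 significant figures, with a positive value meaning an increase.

T ∝ 1/√g, so T'/T = 1/√(1.418) = 0.8398.
Percentage change in T = (0.8398 − 1) × 100% = -16.0%.

-16.0%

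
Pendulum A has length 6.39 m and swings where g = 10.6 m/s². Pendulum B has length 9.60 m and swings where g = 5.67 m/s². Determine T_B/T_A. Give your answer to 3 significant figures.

1.68

T = 2π√(L/g), so T_B/T_A = √((L_B/g_B)/(L_A/g_A)) = √((9.60/5.67)/(6.39/10.6)) = 1.68.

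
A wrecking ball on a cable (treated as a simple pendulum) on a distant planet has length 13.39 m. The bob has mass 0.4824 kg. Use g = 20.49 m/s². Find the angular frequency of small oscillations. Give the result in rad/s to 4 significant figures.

1.237 rad/s

ω = √(g/L) = √(20.49/13.39) = 1.237 rad/s.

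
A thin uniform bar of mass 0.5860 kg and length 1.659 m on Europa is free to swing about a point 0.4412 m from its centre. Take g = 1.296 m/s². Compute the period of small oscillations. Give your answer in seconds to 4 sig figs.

For a physical pendulum T = 2π√(I/(mgd)), with d = 0.44120 m from pivot to centre of mass.
I_cm = mL²/12 = 0.5860 × 1.659²/12 = 0.13440 kg·m²; I = I_cm + md² = 0.13440 + 0.5860 × 0.44120² = 0.24847 kg·m².
T = 2π√(0.24847/(0.5860 × 1.296 × 0.44120)) = 5.411 s.

5.411 s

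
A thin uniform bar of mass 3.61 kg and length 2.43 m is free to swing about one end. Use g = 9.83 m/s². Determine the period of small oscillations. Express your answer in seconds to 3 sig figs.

2.55 s

For a physical pendulum T = 2π√(I/(mgd)), with d = 1.215 m from pivot to centre of mass.
I_cm = mL²/12 = 3.61 × 2.43²/12 = 1.776 kg·m²; I = I_cm + md² = 1.776 + 3.61 × 1.215² = 7.106 kg·m².
T = 2π√(7.106/(3.61 × 9.83 × 1.215)) = 2.55 s.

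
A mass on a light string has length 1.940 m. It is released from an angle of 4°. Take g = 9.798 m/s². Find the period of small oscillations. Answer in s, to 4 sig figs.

2.796 s

T = 2π√(L/g) = 2π√(1.940/9.798) = 2π × 0.44497 = 2.796 s.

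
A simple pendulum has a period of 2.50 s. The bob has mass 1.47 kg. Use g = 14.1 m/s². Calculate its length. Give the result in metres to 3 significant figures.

2.23 m

From T = 2π√(L/g), L = gT²/(4π²) = 14.1 × 2.500²/(4π²) = 2.23 m.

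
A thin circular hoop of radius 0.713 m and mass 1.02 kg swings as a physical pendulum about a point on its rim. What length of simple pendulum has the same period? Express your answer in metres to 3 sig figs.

The equivalent simple-pendulum length is L_eq = I/(md), where I is about the pivot and d = 0.7130 m.
I_cm = mR² = 0.5185 kg·m², so I = I_cm + md² = 0.5185 + 0.5185 = 1.037 kg·m².
L_eq = 1.037/(1.02 × 0.7130) = 1.43 m.

1.43 m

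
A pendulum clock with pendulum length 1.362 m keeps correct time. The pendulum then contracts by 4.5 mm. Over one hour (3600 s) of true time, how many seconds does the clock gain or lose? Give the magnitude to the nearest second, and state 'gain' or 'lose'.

gain 6 s

T ∝ √L, so T'/T = √(1.35750/1.362) = 0.998347.
In 3600 s of true time the clock registers 3600/0.998347 = 3606.0 s, so it gains 6 s.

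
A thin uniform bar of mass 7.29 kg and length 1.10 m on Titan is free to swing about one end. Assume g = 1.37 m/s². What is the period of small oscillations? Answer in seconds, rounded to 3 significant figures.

For a physical pendulum T = 2π√(I/(mgd)), with d = 0.5500 m from pivot to centre of mass.
I_cm = mL²/12 = 7.29 × 1.10²/12 = 0.7351 kg·m²; I = I_cm + md² = 0.7351 + 7.29 × 0.5500² = 2.940 kg·m².
T = 2π√(2.940/(7.29 × 1.37 × 0.5500)) = 4.60 s.

4.60 s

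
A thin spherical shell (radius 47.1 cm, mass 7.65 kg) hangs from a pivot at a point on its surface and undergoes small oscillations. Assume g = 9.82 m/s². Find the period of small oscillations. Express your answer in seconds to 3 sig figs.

1.78 s

I_cm = (2/3)mr² = 1.131 kg·m². The pivot is at distance d = 0.471 m from the centre of mass.
By the parallel-axis theorem, I = I_cm + md² = 1.131 + 1.697 = 2.828 kg·m².
T = 2π√(I/(mgd)) = 2π√(2.828/(7.65 × 9.82 × 0.471)) = 1.78 s.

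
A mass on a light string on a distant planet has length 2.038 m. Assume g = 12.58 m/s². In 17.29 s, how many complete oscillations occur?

T = 2π√(L/g) = 2π√(2.038/12.58) = 2.5290 s.
Number of complete oscillations = ⌊17.29/2.5290⌋ = ⌊6.8368⌋ = 6.

6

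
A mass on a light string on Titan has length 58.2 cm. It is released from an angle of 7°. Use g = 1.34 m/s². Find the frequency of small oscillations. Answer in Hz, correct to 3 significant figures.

T = 2π√(L/g) = 2π√(0.582/1.34) = 4.141 s, so f = 1/T = 0.241 Hz.

0.241 Hz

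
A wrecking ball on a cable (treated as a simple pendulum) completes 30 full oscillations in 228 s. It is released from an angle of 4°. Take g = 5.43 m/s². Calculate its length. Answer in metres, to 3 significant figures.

T = 228/30 = 7.600 s.
From T = 2π√(L/g), L = gT²/(4π²) = 5.43 × 7.600²/(4π²) = 7.94 m.

7.94 m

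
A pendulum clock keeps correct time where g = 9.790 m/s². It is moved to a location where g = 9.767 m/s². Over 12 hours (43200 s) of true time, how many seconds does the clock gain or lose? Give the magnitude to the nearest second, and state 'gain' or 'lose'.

The clock's period scales as T ∝ 1/√g, so T'/T = √(9.790/9.767) = 1.00118.
In 43200 s of true time the clock registers 43200/1.00118 = 43149.2 s, so it loses 51 s.

lose 51 s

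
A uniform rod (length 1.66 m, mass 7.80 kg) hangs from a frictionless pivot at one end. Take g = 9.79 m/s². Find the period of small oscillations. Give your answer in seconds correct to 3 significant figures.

For a physical pendulum T = 2π√(I/(mgd)), with d = 0.8300 m from pivot to centre of mass.
I_cm = mL²/12 = 7.80 × 1.66²/12 = 1.791 kg·m²; I = I_cm + md² = 1.791 + 7.80 × 0.8300² = 7.165 kg·m².
T = 2π√(7.165/(7.80 × 9.79 × 0.8300)) = 2.11 s.

2.11 s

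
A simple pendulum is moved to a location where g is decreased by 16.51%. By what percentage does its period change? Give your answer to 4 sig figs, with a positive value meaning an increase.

9.442%

T ∝ 1/√g, so T'/T = 1/√(0.83490) = 1.0944.
Percentage change in T = (1.0944 − 1) × 100% = 9.442%.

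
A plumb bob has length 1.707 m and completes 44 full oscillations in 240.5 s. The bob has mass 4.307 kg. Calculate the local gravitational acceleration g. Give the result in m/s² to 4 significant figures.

T = 240.5/44 = 5.4659 s.
From T = 2π√(L/g), g = 4π²L/T² = 4π² × 1.707/5.4659² = 2.256 m/s².

2.256 m/s²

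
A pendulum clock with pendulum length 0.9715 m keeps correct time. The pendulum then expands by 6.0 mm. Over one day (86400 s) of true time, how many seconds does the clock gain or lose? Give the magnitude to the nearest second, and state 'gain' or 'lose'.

T ∝ √L, so T'/T = √(0.97750/0.9715) = 1.00308.
In 86400 s of true time the clock registers 86400/1.00308 = 86134.4 s, so it loses 266 s.

lose 266 s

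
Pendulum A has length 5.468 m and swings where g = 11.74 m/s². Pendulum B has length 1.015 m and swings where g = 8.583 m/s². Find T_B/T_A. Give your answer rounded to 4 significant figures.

T = 2π√(L/g), so T_B/T_A = √((L_B/g_B)/(L_A/g_A)) = √((1.015/8.583)/(5.468/11.74)) = 0.5039.

0.5039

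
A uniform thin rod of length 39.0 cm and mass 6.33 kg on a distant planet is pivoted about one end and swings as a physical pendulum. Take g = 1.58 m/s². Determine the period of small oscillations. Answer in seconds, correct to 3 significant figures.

For a physical pendulum T = 2π√(I/(mgd)), with d = 0.1950 m from pivot to centre of mass.
I_cm = mL²/12 = 6.33 × 0.390²/12 = 0.08023 kg·m²; I = I_cm + md² = 0.08023 + 6.33 × 0.1950² = 0.3209 kg·m².
T = 2π√(0.3209/(6.33 × 1.58 × 0.1950)) = 2.55 s.

2.55 s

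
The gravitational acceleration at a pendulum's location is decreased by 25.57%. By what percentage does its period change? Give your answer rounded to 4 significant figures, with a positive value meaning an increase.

15.91%

T ∝ 1/√g, so T'/T = 1/√(0.74430) = 1.1591.
Percentage change in T = (1.1591 − 1) × 100% = 15.91%.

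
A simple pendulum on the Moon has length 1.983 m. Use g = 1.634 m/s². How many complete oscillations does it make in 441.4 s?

T = 2π√(L/g) = 2π√(1.983/1.634) = 6.9217 s.
Number of complete oscillations = ⌊441.4/6.9217⌋ = ⌊63.770⌋ = 63.

63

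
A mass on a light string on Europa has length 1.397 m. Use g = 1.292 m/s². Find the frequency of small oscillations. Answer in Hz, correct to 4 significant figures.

0.1531 Hz

T = 2π√(L/g) = 2π√(1.397/1.292) = 6.5335 s, so f = 1/T = 0.1531 Hz.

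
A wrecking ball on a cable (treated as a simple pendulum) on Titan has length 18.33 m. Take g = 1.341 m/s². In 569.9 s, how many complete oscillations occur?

24

T = 2π√(L/g) = 2π√(18.33/1.341) = 23.230 s.
Number of complete oscillations = ⌊569.9/23.230⌋ = ⌊24.533⌋ = 24.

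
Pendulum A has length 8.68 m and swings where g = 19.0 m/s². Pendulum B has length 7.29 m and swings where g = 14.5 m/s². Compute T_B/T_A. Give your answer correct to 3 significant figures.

T = 2π√(L/g), so T_B/T_A = √((L_B/g_B)/(L_A/g_A)) = √((7.29/14.5)/(8.68/19.0)) = 1.05.

1.05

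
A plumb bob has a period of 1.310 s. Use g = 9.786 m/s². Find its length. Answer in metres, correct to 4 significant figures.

From T = 2π√(L/g), L = gT²/(4π²) = 9.786 × 1.3100²/(4π²) = 0.4254 m.

0.4254 m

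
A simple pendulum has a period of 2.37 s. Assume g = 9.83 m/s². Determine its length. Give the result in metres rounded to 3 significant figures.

From T = 2π√(L/g), L = gT²/(4π²) = 9.83 × 2.370²/(4π²) = 1.40 m.

1.40 m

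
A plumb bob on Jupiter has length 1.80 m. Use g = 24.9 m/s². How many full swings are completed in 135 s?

T = 2π√(L/g) = 2π√(1.80/24.9) = 1.689 s.
Number of complete oscillations = ⌊135/1.689⌋ = ⌊79.91⌋ = 79.

79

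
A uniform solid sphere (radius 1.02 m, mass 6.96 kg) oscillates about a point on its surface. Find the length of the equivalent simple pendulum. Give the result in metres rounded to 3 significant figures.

The equivalent simple-pendulum length is L_eq = I/(md), where I is about the pivot and d = 1.020 m.
I_cm = (2/5)mR² = 2.896 kg·m², so I = I_cm + md² = 2.896 + 7.241 = 10.14 kg·m².
L_eq = 10.14/(6.96 × 1.020) = 1.43 m.

1.43 m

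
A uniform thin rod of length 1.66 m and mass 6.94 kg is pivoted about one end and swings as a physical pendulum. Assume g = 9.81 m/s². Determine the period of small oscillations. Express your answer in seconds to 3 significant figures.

For a physical pendulum T = 2π√(I/(mgd)), with d = 0.8300 m from pivot to centre of mass.
I_cm = mL²/12 = 6.94 × 1.66²/12 = 1.594 kg·m²; I = I_cm + md² = 1.594 + 6.94 × 0.8300² = 6.375 kg·m².
T = 2π√(6.375/(6.94 × 9.81 × 0.8300)) = 2.11 s.

2.11 s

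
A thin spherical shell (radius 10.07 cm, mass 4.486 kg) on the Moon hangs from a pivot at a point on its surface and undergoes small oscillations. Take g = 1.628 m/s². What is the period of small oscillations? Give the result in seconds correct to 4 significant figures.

2.017 s

I_cm = (2/3)mr² = 0.030327 kg·m². The pivot is at distance d = 0.1007 m from the centre of mass.
By the parallel-axis theorem, I = I_cm + md² = 0.030327 + 0.045490 = 0.075817 kg·m².
T = 2π√(I/(mgd)) = 2π√(0.075817/(4.486 × 1.628 × 0.1007)) = 2.017 s.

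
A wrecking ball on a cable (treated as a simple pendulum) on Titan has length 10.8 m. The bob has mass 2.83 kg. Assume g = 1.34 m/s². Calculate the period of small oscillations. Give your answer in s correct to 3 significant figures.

T = 2π√(L/g) = 2π√(10.8/1.34) = 2π × 2.839 = 17.8 s.

17.8 s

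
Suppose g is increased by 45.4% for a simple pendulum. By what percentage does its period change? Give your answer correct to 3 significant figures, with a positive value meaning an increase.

-17.1%

T ∝ 1/√g, so T'/T = 1/√(1.454) = 0.8293.
Percentage change in T = (0.8293 − 1) × 100% = -17.1%.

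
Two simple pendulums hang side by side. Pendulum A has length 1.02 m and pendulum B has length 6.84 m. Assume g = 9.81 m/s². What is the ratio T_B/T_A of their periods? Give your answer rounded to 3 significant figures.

2.59

T ∝ √L, so T_B/T_A = √(L_B/L_A) = √(6.84/1.02) = 2.59.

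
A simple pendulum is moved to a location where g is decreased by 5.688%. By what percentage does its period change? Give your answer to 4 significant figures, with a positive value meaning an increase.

T ∝ 1/√g, so T'/T = 1/√(0.94312) = 1.0297.
Percentage change in T = (1.0297 − 1) × 100% = 2.971%.

2.971%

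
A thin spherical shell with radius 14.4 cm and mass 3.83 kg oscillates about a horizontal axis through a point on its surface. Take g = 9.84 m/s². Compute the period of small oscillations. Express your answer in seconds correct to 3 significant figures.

I_cm = (2/3)mr² = 0.05295 kg·m². The pivot is at distance d = 0.144 m from the centre of mass.
By the parallel-axis theorem, I = I_cm + md² = 0.05295 + 0.07942 = 0.1324 kg·m².
T = 2π√(I/(mgd)) = 2π√(0.1324/(3.83 × 9.84 × 0.144)) = 0.981 s.

0.981 s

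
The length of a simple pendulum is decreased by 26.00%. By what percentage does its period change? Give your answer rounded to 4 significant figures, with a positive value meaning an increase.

-13.98%

T ∝ √L, so T'/T = √(0.74000) = 0.86023.
Percentage change in T = (0.86023 − 1) × 100% = -13.98%.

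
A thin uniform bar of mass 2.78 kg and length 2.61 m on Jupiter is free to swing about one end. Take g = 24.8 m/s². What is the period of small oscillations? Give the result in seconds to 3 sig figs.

For a physical pendulum T = 2π√(I/(mgd)), with d = 1.305 m from pivot to centre of mass.
I_cm = mL²/12 = 2.78 × 2.61²/12 = 1.578 kg·m²; I = I_cm + md² = 1.578 + 2.78 × 1.305² = 6.313 kg·m².
T = 2π√(6.313/(2.78 × 24.8 × 1.305)) = 1.66 s.

1.66 s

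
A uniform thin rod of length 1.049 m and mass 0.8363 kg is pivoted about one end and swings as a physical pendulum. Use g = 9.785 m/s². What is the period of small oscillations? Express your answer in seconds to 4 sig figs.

For a physical pendulum T = 2π√(I/(mgd)), with d = 0.52450 m from pivot to centre of mass.
I_cm = mL²/12 = 0.8363 × 1.049²/12 = 0.076689 kg·m²; I = I_cm + md² = 0.076689 + 0.8363 × 0.52450² = 0.30676 kg·m².
T = 2π√(0.30676/(0.8363 × 9.785 × 0.52450)) = 1.680 s.

1.680 s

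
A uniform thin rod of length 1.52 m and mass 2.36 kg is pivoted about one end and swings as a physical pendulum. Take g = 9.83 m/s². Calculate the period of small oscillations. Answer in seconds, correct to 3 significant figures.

For a physical pendulum T = 2π√(I/(mgd)), with d = 0.7600 m from pivot to centre of mass.
I_cm = mL²/12 = 2.36 × 1.52²/12 = 0.4544 kg·m²; I = I_cm + md² = 0.4544 + 2.36 × 0.7600² = 1.818 kg·m².
T = 2π√(1.818/(2.36 × 9.83 × 0.7600)) = 2.02 s.

2.02 s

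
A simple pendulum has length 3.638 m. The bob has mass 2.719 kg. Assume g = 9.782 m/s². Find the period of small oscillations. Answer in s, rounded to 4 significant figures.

T = 2π√(L/g) = 2π√(3.638/9.782) = 2π × 0.60984 = 3.832 s.

3.832 s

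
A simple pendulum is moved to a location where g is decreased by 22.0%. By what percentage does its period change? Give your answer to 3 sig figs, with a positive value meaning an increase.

13.2%

T ∝ 1/√g, so T'/T = 1/√(0.7800) = 1.132.
Percentage change in T = (1.132 − 1) × 100% = 13.2%.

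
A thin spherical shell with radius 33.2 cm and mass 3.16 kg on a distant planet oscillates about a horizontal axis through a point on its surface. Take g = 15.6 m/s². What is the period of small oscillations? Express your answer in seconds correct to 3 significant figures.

I_cm = (2/3)mr² = 0.2322 kg·m². The pivot is at distance d = 0.332 m from the centre of mass.
By the parallel-axis theorem, I = I_cm + md² = 0.2322 + 0.3483 = 0.5805 kg·m².
T = 2π√(I/(mgd)) = 2π√(0.5805/(3.16 × 15.6 × 0.332)) = 1.18 s.

1.18 s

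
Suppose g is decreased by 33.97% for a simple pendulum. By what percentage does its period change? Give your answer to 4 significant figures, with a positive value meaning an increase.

23.06%

T ∝ 1/√g, so T'/T = 1/√(0.66030) = 1.2306.
Percentage change in T = (1.2306 − 1) × 100% = 23.06%.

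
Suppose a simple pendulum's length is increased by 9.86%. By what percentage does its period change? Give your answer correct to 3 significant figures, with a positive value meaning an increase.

4.81%

T ∝ √L, so T'/T = √(1.099) = 1.048.
Percentage change in T = (1.048 − 1) × 100% = 4.81%.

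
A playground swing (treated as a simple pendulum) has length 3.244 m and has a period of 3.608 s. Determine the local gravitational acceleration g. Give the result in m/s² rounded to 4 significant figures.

9.838 m/s²

From T = 2π√(L/g), g = 4π²L/T² = 4π² × 3.244/3.6080² = 9.838 m/s².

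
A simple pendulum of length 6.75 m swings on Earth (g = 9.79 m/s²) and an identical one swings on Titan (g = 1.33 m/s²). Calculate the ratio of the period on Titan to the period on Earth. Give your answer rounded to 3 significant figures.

2.71

T ∝ 1/√g, so T₂/T₁ = √(g₁/g₂) = √(9.79/1.33) = 2.71.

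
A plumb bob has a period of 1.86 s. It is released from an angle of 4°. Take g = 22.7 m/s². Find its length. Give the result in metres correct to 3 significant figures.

1.99 m

From T = 2π√(L/g), L = gT²/(4π²) = 22.7 × 1.860²/(4π²) = 1.99 m.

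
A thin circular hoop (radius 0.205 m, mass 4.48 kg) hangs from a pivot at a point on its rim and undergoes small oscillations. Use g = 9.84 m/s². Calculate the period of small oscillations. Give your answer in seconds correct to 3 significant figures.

1.28 s

I_cm = mr² = 0.1883 kg·m². The pivot is at distance d = 0.205 m from the centre of mass.
By the parallel-axis theorem, I = I_cm + md² = 0.1883 + 0.1883 = 0.3765 kg·m².
T = 2π√(I/(mgd)) = 2π√(0.3765/(4.48 × 9.84 × 0.205)) = 1.28 s.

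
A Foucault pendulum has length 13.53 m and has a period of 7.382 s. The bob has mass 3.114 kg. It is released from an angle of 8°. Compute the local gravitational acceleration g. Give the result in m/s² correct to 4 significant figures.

9.802 m/s²

From T = 2π√(L/g), g = 4π²L/T² = 4π² × 13.53/7.3820² = 9.802 m/s².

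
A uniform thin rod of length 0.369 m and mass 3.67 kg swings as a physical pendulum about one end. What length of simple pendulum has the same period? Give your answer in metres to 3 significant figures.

The equivalent simple-pendulum length is L_eq = I/(md), where I is about the pivot and d = 0.1845 m.
I_cm = (1/12)mL² = 0.04164 kg·m², so I = I_cm + md² = 0.04164 + 0.1249 = 0.1666 kg·m².
L_eq = 0.1666/(3.67 × 0.1845) = 0.246 m.

0.246 m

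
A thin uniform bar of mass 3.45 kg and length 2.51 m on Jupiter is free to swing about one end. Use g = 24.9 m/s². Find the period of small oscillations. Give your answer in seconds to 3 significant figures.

For a physical pendulum T = 2π√(I/(mgd)), with d = 1.255 m from pivot to centre of mass.
I_cm = mL²/12 = 3.45 × 2.51²/12 = 1.811 kg·m²; I = I_cm + md² = 1.811 + 3.45 × 1.255² = 7.245 kg·m².
T = 2π√(7.245/(3.45 × 24.9 × 1.255)) = 1.63 s.

1.63 s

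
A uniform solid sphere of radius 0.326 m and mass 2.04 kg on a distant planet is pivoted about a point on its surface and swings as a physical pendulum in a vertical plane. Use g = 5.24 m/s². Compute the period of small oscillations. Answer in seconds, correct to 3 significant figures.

I_cm = (2/5)mr² = 0.08672 kg·m². The pivot is at distance d = 0.326 m from the centre of mass.
By the parallel-axis theorem, I = I_cm + md² = 0.08672 + 0.2168 = 0.3035 kg·m².
T = 2π√(I/(mgd)) = 2π√(0.3035/(2.04 × 5.24 × 0.326)) = 1.85 s.

1.85 s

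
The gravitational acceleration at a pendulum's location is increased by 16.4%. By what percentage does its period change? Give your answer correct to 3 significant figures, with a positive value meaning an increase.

T ∝ 1/√g, so T'/T = 1/√(1.164) = 0.9269.
Percentage change in T = (0.9269 − 1) × 100% = -7.31%.

-7.31%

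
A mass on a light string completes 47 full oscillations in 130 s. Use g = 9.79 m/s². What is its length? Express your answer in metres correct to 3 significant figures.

T = 130/47 = 2.766 s.
From T = 2π√(L/g), L = gT²/(4π²) = 9.79 × 2.766²/(4π²) = 1.90 m.

1.90 m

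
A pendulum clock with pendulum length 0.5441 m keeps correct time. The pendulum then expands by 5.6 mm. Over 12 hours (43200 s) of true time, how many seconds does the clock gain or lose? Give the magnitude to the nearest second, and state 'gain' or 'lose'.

lose 221 s

T ∝ √L, so T'/T = √(0.54970/0.5441) = 1.00513.
In 43200 s of true time the clock registers 43200/1.00513 = 42979.4 s, so it loses 221 s.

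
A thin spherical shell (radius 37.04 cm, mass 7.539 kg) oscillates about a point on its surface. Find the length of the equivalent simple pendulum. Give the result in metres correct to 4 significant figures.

The equivalent simple-pendulum length is L_eq = I/(md), where I is about the pivot and d = 0.37040 m.
I_cm = (2/3)mR² = 0.68955 kg·m², so I = I_cm + md² = 0.68955 + 1.0343 = 1.7239 kg·m².
L_eq = 1.7239/(7.539 × 0.37040) = 0.6173 m.

0.6173 m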